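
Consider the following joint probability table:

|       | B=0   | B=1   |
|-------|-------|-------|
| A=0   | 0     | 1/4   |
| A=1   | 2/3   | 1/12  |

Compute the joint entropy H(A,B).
H(A,B) = -Σ P(A,B) log₂ P(A,B), summed over the non-zero cells:
H(A,B) = -[(1/4)·log₂(1/4) + (2/3)·log₂(2/3) + (1/12)·log₂(1/12)]
  = 0.5000 + 0.3900 + 0.2987
  = 1.1887 bits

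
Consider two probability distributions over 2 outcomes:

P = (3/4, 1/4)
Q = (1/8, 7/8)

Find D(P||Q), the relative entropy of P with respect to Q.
D(P||Q) = Σ P(i) log₂(P(i)/Q(i))
  i=0: (3/4) × log₂((3/4)/(1/8)) = (3/4) × log₂(6) = 1.9387
  i=1: (1/4) × log₂((1/4)/(7/8)) = (1/4) × log₂(2/7) = -0.4518
D(P||Q) = 1.9387 - 0.4518
  = 1.4869 bits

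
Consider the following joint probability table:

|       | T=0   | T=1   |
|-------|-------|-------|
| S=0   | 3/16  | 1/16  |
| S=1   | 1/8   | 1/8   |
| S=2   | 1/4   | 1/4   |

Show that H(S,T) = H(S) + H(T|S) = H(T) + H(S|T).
Marginal P(S) (row sums):
  P(S=0) = 3/16 + 1/16 = 1/4
  P(S=1) = 1/8 + 1/8 = 1/4
  P(S=2) = 1/4 + 1/4 = 1/2
Marginal P(T) (column sums):
  P(T=0) = 3/16 + 1/8 + 1/4 = 9/16
  P(T=1) = 1/16 + 1/8 + 1/4 = 7/16

Decomposition 1: H(S) + H(T|S)
H(S) = -[(1/4)·log₂(1/4) + (1/4)·log₂(1/4) + (1/2)·log₂(1/2)]
  = 0.5000 + 0.5000 + 0.5000
  = 1.5000 bits
H(T|S) = -Σ P(S,T)·log₂ P(T|S), where P(T|S) = P(S,T) / P(S)
  (S=0,T=0): P(T|S) = (3/16)/(1/4) = 3/4;  -(3/16)·log₂(3/4) = 0.0778
  (S=0,T=1): P(T|S) = (1/16)/(1/4) = 1/4;  -(1/16)·log₂(1/4) = 0.1250
  (S=1,T=0): P(T|S) = (1/8)/(1/4) = 1/2;  -(1/8)·log₂(1/2) = 0.1250
  (S=1,T=1): P(T|S) = (1/8)/(1/4) = 1/2;  -(1/8)·log₂(1/2) = 0.1250
  (S=2,T=0): P(T|S) = (1/4)/(1/2) = 1/2;  -(1/4)·log₂(1/2) = 0.2500
  (S=2,T=1): P(T|S) = (1/4)/(1/2) = 1/2;  -(1/4)·log₂(1/2) = 0.2500
H(T|S) = 0.0778 + 0.1250 + 0.1250 + 0.1250 + 0.2500 + 0.2500
  = 0.9528 bits
H(S) + H(T|S) = 1.5000 + 0.9528 = 2.4528 bits

Decomposition 2: H(T) + H(S|T)
H(T) = -[(9/16)·log₂(9/16) + (7/16)·log₂(7/16)]
  = 0.4669 + 0.5218
  = 0.9887 bits
H(S|T) = -Σ P(S,T)·log₂ P(S|T), where P(S|T) = P(S,T) / P(T)
  (S=0,T=0): P(S|T) = (3/16)/(9/16) = 1/3;  -(3/16)·log₂(1/3) = 0.2972
  (S=0,T=1): P(S|T) = (1/16)/(7/16) = 1/7;  -(1/16)·log₂(1/7) = 0.1755
  (S=1,T=0): P(S|T) = (1/8)/(9/16) = 2/9;  -(1/8)·log₂(2/9) = 0.2712
  (S=1,T=1): P(S|T) = (1/8)/(7/16) = 2/7;  -(1/8)·log₂(2/7) = 0.2259
  (S=2,T=0): P(S|T) = (1/4)/(9/16) = 4/9;  -(1/4)·log₂(4/9) = 0.2925
  (S=2,T=1): P(S|T) = (1/4)/(7/16) = 4/7;  -(1/4)·log₂(4/7) = 0.2018
H(S|T) = 0.2972 + 0.1755 + 0.2712 + 0.2259 + 0.2925 + 0.2018
  = 1.4641 bits
H(T) + H(S|T) = 0.9887 + 1.4641 = 2.4528 bits

Direct computation of the joint entropy:
H(S,T) = -[(3/16)·log₂(3/16) + (1/16)·log₂(1/16) + (1/8)·log₂(1/8) + (1/8)·log₂(1/8) + (1/4)·log₂(1/4) + (1/4)·log₂(1/4)]
  = 0.4528 + 0.2500 + 0.3750 + 0.3750 + 0.5000 + 0.5000
  = 2.4528 bits

All three agree: H(S,T) = 2.4528 bits ✓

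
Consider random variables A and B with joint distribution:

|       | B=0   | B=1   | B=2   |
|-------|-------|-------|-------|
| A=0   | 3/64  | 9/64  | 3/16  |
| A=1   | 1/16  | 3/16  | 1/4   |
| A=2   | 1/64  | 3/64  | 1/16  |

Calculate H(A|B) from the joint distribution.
Marginal P(B) (column sums):
  P(B=0) = 3/64 + 1/16 + 1/64 = 1/8
  P(B=1) = 9/64 + 3/16 + 3/64 = 3/8
  P(B=2) = 3/16 + 1/4 + 1/16 = 1/2

H(A|B) = -Σ P(A,B)·log₂ P(A|B), where P(A|B) = P(A,B) / P(B)
  (A=0,B=0): P(A|B) = (3/64)/(1/8) = 3/8;  -(3/64)·log₂(3/8) = 0.0663
  (A=0,B=1): P(A|B) = (9/64)/(3/8) = 3/8;  -(9/64)·log₂(3/8) = 0.1990
  (A=0,B=2): P(A|B) = (3/16)/(1/2) = 3/8;  -(3/16)·log₂(3/8) = 0.2653
  (A=1,B=0): P(A|B) = (1/16)/(1/8) = 1/2;  -(1/16)·log₂(1/2) = 0.0625
  (A=1,B=1): P(A|B) = (3/16)/(3/8) = 1/2;  -(3/16)·log₂(1/2) = 0.1875
  (A=1,B=2): P(A|B) = (1/4)/(1/2) = 1/2;  -(1/4)·log₂(1/2) = 0.2500
  (A=2,B=0): P(A|B) = (1/64)/(1/8) = 1/8;  -(1/64)·log₂(1/8) = 0.0469
  (A=2,B=1): P(A|B) = (3/64)/(3/8) = 1/8;  -(3/64)·log₂(1/8) = 0.1406
  (A=2,B=2): P(A|B) = (1/16)/(1/2) = 1/8;  -(1/16)·log₂(1/8) = 0.1875
H(A|B) = 0.0663 + 0.1990 + 0.2653 + 0.0625 + 0.1875 + 0.2500 + 0.0469 + 0.1406 + 0.1875
  = 1.4056 bits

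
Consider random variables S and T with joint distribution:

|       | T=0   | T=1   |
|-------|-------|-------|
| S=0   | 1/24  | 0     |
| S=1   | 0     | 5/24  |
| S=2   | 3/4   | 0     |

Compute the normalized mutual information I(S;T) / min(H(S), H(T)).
Marginal P(S) (row sums):
  P(S=0) = 1/24 + 0 = 1/24
  P(S=1) = 0 + 5/24 = 5/24
  P(S=2) = 3/4 + 0 = 3/4
Marginal P(T) (column sums):
  P(T=0) = 1/24 + 0 + 3/4 = 19/24
  P(T=1) = 0 + 5/24 + 0 = 5/24

H(S) = -[(1/24)·log₂(1/24) + (5/24)·log₂(5/24) + (3/4)·log₂(3/4)]
  = 0.1910 + 0.4715 + 0.3113
  = 0.9738 bits
H(T) = -[(19/24)·log₂(19/24) + (5/24)·log₂(5/24)]
  = 0.2668 + 0.4715
  = 0.7383 bits
H(S,T) = -[(1/24)·log₂(1/24) + (5/24)·log₂(5/24) + (3/4)·log₂(3/4)]
  = 0.1910 + 0.4715 + 0.3113
  = 0.9738 bits

I(S;T) = H(S) + H(T) - H(S,T)
  = 0.9738 + 0.7383 - 0.9738
  = 0.7383 bits

min(H(S), H(T)) = min(0.9738, 0.7383) = 0.7383 bits
Normalized MI = 0.7383 / 0.7383 = 1.0000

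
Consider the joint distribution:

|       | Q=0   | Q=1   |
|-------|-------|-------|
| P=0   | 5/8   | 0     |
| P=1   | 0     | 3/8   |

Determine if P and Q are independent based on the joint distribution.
Marginal P(P) (row sums):
  P(P=0) = 5/8 + 0 = 5/8
  P(P=1) = 0 + 3/8 = 3/8
Marginal P(Q) (column sums):
  P(Q=0) = 5/8 + 0 = 5/8
  P(Q=1) = 0 + 3/8 = 3/8

P and Q are independent iff P(P=i,Q=j) = P(P=i)·P(Q=j) for every cell.
  P(P=0)·P(Q=0) = 5/8 × 5/8 = 25/64, but P(P=0,Q=0) = 5/8 ✗

No, P and Q are not independent. Quantitatively, I(P;Q) > 0:

H(P) = -[(5/8)·log₂(5/8) + (3/8)·log₂(3/8)]
  = 0.4238 + 0.5306
  = 0.9544 bits
H(Q) = -[(5/8)·log₂(5/8) + (3/8)·log₂(3/8)]
  = 0.4238 + 0.5306
  = 0.9544 bits
H(P,Q) = -[(5/8)·log₂(5/8) + (3/8)·log₂(3/8)]
  = 0.4238 + 0.5306
  = 0.9544 bits
I(P;Q) = H(P) + H(Q) - H(P,Q) = 0.9544 + 0.9544 - 0.9544 = 0.9544 bits > 0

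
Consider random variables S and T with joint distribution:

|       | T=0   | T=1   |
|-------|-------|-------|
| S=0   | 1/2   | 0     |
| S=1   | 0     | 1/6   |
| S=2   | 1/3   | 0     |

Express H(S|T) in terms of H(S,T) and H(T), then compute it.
H(S|T) = H(S,T) - H(T)

Marginal P(T) (column sums):
  P(T=0) = 1/2 + 0 + 1/3 = 5/6
  P(T=1) = 0 + 1/6 + 0 = 1/6

H(S,T) = -[(1/2)·log₂(1/2) + (1/6)·log₂(1/6) + (1/3)·log₂(1/3)]
  = 0.5000 + 0.4308 + 0.5283
  = 1.4591 bits
H(T) = -[(5/6)·log₂(5/6) + (1/6)·log₂(1/6)]
  = 0.2192 + 0.4308
  = 0.6500 bits

H(S|T) = 1.4591 - 0.6500 = 0.8091 bits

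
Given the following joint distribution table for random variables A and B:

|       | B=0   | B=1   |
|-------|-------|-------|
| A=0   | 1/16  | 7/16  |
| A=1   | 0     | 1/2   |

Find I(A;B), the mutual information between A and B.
Marginal P(A) (row sums):
  P(A=0) = 1/16 + 7/16 = 1/2
  P(A=1) = 0 + 1/2 = 1/2
Marginal P(B) (column sums):
  P(B=0) = 1/16 + 0 = 1/16
  P(B=1) = 7/16 + 1/2 = 15/16

H(A) = -[(1/2)·log₂(1/2) + (1/2)·log₂(1/2)]
  = 0.5000 + 0.5000
  = 1.0000 bits
H(B) = -[(1/16)·log₂(1/16) + (15/16)·log₂(15/16)]
  = 0.2500 + 0.0873
  = 0.3373 bits
H(A,B) = -[(1/16)·log₂(1/16) + (7/16)·log₂(7/16) + (1/2)·log₂(1/2)]
  = 0.2500 + 0.5218 + 0.5000
  = 1.2718 bits

I(A;B) = H(A) + H(B) - H(A,B)
  = 1.0000 + 0.3373 - 1.2718
  = 0.0655 bits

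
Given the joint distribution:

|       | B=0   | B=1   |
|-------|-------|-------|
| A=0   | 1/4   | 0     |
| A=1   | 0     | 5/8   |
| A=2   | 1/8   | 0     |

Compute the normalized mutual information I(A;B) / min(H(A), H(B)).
Marginal P(A) (row sums):
  P(A=0) = 1/4 + 0 = 1/4
  P(A=1) = 0 + 5/8 = 5/8
  P(A=2) = 1/8 + 0 = 1/8
Marginal P(B) (column sums):
  P(B=0) = 1/4 + 0 + 1/8 = 3/8
  P(B=1) = 0 + 5/8 + 0 = 5/8

H(A) = -[(1/4)·log₂(1/4) + (5/8)·log₂(5/8) + (1/8)·log₂(1/8)]
  = 0.5000 + 0.4238 + 0.3750
  = 1.2988 bits
H(B) = -[(3/8)·log₂(3/8) + (5/8)·log₂(5/8)]
  = 0.5306 + 0.4238
  = 0.9544 bits
H(A,B) = -[(1/4)·log₂(1/4) + (5/8)·log₂(5/8) + (1/8)·log₂(1/8)]
  = 0.5000 + 0.4238 + 0.3750
  = 1.2988 bits

I(A;B) = H(A) + H(B) - H(A,B)
  = 1.2988 + 0.9544 - 1.2988
  = 0.9544 bits

min(H(A), H(B)) = min(1.2988, 0.9544) = 0.9544 bits
Normalized MI = 0.9544 / 0.9544 = 1.0000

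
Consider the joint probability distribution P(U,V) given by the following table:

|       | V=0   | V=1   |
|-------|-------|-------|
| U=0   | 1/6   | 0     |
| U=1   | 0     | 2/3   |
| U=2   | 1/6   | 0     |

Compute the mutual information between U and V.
Marginal P(U) (row sums):
  P(U=0) = 1/6 + 0 = 1/6
  P(U=1) = 0 + 2/3 = 2/3
  P(U=2) = 1/6 + 0 = 1/6
Marginal P(V) (column sums):
  P(V=0) = 1/6 + 0 + 1/6 = 1/3
  P(V=1) = 0 + 2/3 + 0 = 2/3

H(U) = -[(1/6)·log₂(1/6) + (2/3)·log₂(2/3) + (1/6)·log₂(1/6)]
  = 0.4308 + 0.3900 + 0.4308
  = 1.2516 bits
H(V) = -[(1/3)·log₂(1/3) + (2/3)·log₂(2/3)]
  = 0.5283 + 0.3900
  = 0.9183 bits
H(U,V) = -[(1/6)·log₂(1/6) + (2/3)·log₂(2/3) + (1/6)·log₂(1/6)]
  = 0.4308 + 0.3900 + 0.4308
  = 1.2516 bits

I(U;V) = H(U) + H(V) - H(U,V)
  = 1.2516 + 0.9183 - 1.2516
  = 0.9183 bits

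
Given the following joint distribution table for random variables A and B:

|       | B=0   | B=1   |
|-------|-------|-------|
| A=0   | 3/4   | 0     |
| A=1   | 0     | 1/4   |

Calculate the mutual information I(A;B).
Marginal P(A) (row sums):
  P(A=0) = 3/4 + 0 = 3/4
  P(A=1) = 0 + 1/4 = 1/4
Marginal P(B) (column sums):
  P(B=0) = 3/4 + 0 = 3/4
  P(B=1) = 0 + 1/4 = 1/4

H(A) = -[(3/4)·log₂(3/4) + (1/4)·log₂(1/4)]
  = 0.3113 + 0.5000
  = 0.8113 bits
H(B) = -[(3/4)·log₂(3/4) + (1/4)·log₂(1/4)]
  = 0.3113 + 0.5000
  = 0.8113 bits
H(A,B) = -[(3/4)·log₂(3/4) + (1/4)·log₂(1/4)]
  = 0.3113 + 0.5000
  = 0.8113 bits

I(A;B) = H(A) + H(B) - H(A,B)
  = 0.8113 + 0.8113 - 0.8113
  = 0.8113 bits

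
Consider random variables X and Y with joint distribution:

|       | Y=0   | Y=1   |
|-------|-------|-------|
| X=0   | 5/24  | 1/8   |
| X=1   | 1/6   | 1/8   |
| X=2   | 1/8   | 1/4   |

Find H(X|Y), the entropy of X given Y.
Marginal P(Y) (column sums):
  P(Y=0) = 5/24 + 1/6 + 1/8 = 1/2
  P(Y=1) = 1/8 + 1/8 + 1/4 = 1/2

H(X|Y) = -Σ P(X,Y)·log₂ P(X|Y), where P(X|Y) = P(X,Y) / P(Y)
  (X=0,Y=0): P(X|Y) = (5/24)/(1/2) = 5/12;  -(5/24)·log₂(5/12) = 0.2631
  (X=0,Y=1): P(X|Y) = (1/8)/(1/2) = 1/4;  -(1/8)·log₂(1/4) = 0.2500
  (X=1,Y=0): P(X|Y) = (1/6)/(1/2) = 1/3;  -(1/6)·log₂(1/3) = 0.2642
  (X=1,Y=1): P(X|Y) = (1/8)/(1/2) = 1/4;  -(1/8)·log₂(1/4) = 0.2500
  (X=2,Y=0): P(X|Y) = (1/8)/(1/2) = 1/4;  -(1/8)·log₂(1/4) = 0.2500
  (X=2,Y=1): P(X|Y) = (1/4)/(1/2) = 1/2;  -(1/4)·log₂(1/2) = 0.2500
H(X|Y) = 0.2631 + 0.2500 + 0.2642 + 0.2500 + 0.2500 + 0.2500
  = 1.5273 bits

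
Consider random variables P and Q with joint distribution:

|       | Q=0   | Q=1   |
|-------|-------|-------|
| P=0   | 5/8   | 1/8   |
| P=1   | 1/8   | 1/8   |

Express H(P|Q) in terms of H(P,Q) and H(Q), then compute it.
H(P|Q) = H(P,Q) - H(Q)

Marginal P(Q) (column sums):
  P(Q=0) = 5/8 + 1/8 = 3/4
  P(Q=1) = 1/8 + 1/8 = 1/4

H(P,Q) = -[(5/8)·log₂(5/8) + (1/8)·log₂(1/8) + (1/8)·log₂(1/8) + (1/8)·log₂(1/8)]
  = 0.4238 + 0.3750 + 0.3750 + 0.3750
  = 1.5488 bits
H(Q) = -[(3/4)·log₂(3/4) + (1/4)·log₂(1/4)]
  = 0.3113 + 0.5000
  = 0.8113 bits

H(P|Q) = 1.5488 - 0.8113 = 0.7375 bits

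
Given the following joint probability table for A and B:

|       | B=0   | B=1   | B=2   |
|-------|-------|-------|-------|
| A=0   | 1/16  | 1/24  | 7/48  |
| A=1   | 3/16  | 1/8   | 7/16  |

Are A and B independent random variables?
Marginal P(A) (row sums):
  P(A=0) = 1/16 + 1/24 + 7/48 = 1/4
  P(A=1) = 3/16 + 1/8 + 7/16 = 3/4
Marginal P(B) (column sums):
  P(B=0) = 1/16 + 3/16 = 1/4
  P(B=1) = 1/24 + 1/8 = 1/6
  P(B=2) = 7/48 + 7/16 = 7/12

A and B are independent iff P(A=i,B=j) = P(A=i)·P(B=j) for every cell.
  P(A=0)·P(B=0) = 1/4 × 1/4 = 1/16 = P(A=0,B=0) ✓
  P(A=0)·P(B=1) = 1/4 × 1/6 = 1/24 = P(A=0,B=1) ✓
  P(A=0)·P(B=2) = 1/4 × 7/12 = 7/48 = P(A=0,B=2) ✓
  P(A=1)·P(B=0) = 3/4 × 1/4 = 3/16 = P(A=1,B=0) ✓
  P(A=1)·P(B=1) = 3/4 × 1/6 = 1/8 = P(A=1,B=1) ✓
  P(A=1)·P(B=2) = 3/4 × 7/12 = 7/16 = P(A=1,B=2) ✓

Yes, A and B are independent: every cell factors, so I(A;B) = 0 bits.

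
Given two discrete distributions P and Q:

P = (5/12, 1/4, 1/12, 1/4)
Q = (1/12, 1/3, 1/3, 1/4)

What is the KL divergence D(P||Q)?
D(P||Q) = Σ P(i) log₂(P(i)/Q(i))
  i=0: (5/12) × log₂((5/12)/(1/12)) = (5/12) × log₂(5) = 0.9675
  i=1: (1/4) × log₂((1/4)/(1/3)) = (1/4) × log₂(3/4) = -0.1038
  i=2: (1/12) × log₂((1/12)/(1/3)) = (1/12) × log₂(1/4) = -0.1667
  i=3: (1/4) × log₂((1/4)/(1/4)) = (1/4) × log₂(1) = 0.0000
D(P||Q) = 0.9675 - 0.1038 - 0.1667 + 0.0000
  = 0.6970 bits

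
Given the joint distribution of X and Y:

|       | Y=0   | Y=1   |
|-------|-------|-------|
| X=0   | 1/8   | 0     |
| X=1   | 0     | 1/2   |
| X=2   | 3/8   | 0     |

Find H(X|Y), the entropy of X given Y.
Marginal P(Y) (column sums):
  P(Y=0) = 1/8 + 0 + 3/8 = 1/2
  P(Y=1) = 0 + 1/2 + 0 = 1/2

H(X|Y) = -Σ P(X,Y)·log₂ P(X|Y), where P(X|Y) = P(X,Y) / P(Y)
  (cells with P(X,Y) = 0 contribute 0)
  (X=0,Y=0): P(X|Y) = (1/8)/(1/2) = 1/4;  -(1/8)·log₂(1/4) = 0.2500
  (X=1,Y=1): P(X|Y) = (1/2)/(1/2) = 1;  -(1/2)·log₂(1) = 0.0000
  (X=2,Y=0): P(X|Y) = (3/8)/(1/2) = 3/4;  -(3/8)·log₂(3/4) = 0.1556
H(X|Y) = 0.2500 + 0.0000 + 0.1556
  = 0.4056 bits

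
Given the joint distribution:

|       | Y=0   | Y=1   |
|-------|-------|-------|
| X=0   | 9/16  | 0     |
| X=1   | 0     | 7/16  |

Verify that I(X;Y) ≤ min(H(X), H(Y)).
Marginal P(X) (row sums):
  P(X=0) = 9/16 + 0 = 9/16
  P(X=1) = 0 + 7/16 = 7/16
Marginal P(Y) (column sums):
  P(Y=0) = 9/16 + 0 = 9/16
  P(Y=1) = 0 + 7/16 = 7/16

H(X) = -[(9/16)·log₂(9/16) + (7/16)·log₂(7/16)]
  = 0.4669 + 0.5218
  = 0.9887 bits
H(Y) = -[(9/16)·log₂(9/16) + (7/16)·log₂(7/16)]
  = 0.4669 + 0.5218
  = 0.9887 bits
H(X,Y) = -[(9/16)·log₂(9/16) + (7/16)·log₂(7/16)]
  = 0.4669 + 0.5218
  = 0.9887 bits

I(X;Y) = H(X) + H(Y) - H(X,Y)
  = 0.9887 + 0.9887 - 0.9887
  = 0.9887 bits

min(H(X), H(Y)) = min(0.9887, 0.9887) = 0.9887 bits
Since 0.9887 ≤ 0.9887, the bound is satisfied ✓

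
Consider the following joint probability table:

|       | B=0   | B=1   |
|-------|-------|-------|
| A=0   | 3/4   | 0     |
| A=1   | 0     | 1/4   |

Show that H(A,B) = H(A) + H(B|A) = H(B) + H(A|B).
Marginal P(A) (row sums):
  P(A=0) = 3/4 + 0 = 3/4
  P(A=1) = 0 + 1/4 = 1/4
Marginal P(B) (column sums):
  P(B=0) = 3/4 + 0 = 3/4
  P(B=1) = 0 + 1/4 = 1/4

Decomposition 1: H(A) + H(B|A)
H(A) = -[(3/4)·log₂(3/4) + (1/4)·log₂(1/4)]
  = 0.3113 + 0.5000
  = 0.8113 bits
H(B|A) = -Σ P(A,B)·log₂ P(B|A), where P(B|A) = P(A,B) / P(A)
  (cells with P(A,B) = 0 contribute 0)
  (A=0,B=0): P(B|A) = (3/4)/(3/4) = 1;  -(3/4)·log₂(1) = 0.0000
  (A=1,B=1): P(B|A) = (1/4)/(1/4) = 1;  -(1/4)·log₂(1) = 0.0000
H(B|A) = 0.0000 + 0.0000
  = 0.0000 bits
H(A) + H(B|A) = 0.8113 + 0.0000 = 0.8113 bits

Decomposition 2: H(B) + H(A|B)
H(B) = -[(3/4)·log₂(3/4) + (1/4)·log₂(1/4)]
  = 0.3113 + 0.5000
  = 0.8113 bits
H(A|B) = -Σ P(A,B)·log₂ P(A|B), where P(A|B) = P(A,B) / P(B)
  (cells with P(A,B) = 0 contribute 0)
  (A=0,B=0): P(A|B) = (3/4)/(3/4) = 1;  -(3/4)·log₂(1) = 0.0000
  (A=1,B=1): P(A|B) = (1/4)/(1/4) = 1;  -(1/4)·log₂(1) = 0.0000
H(A|B) = 0.0000 + 0.0000
  = 0.0000 bits
H(B) + H(A|B) = 0.8113 + 0.0000 = 0.8113 bits

Direct computation of the joint entropy:
H(A,B) = -[(3/4)·log₂(3/4) + (1/4)·log₂(1/4)]
  = 0.3113 + 0.5000
  = 0.8113 bits

All three agree: H(A,B) = 0.8113 bits ✓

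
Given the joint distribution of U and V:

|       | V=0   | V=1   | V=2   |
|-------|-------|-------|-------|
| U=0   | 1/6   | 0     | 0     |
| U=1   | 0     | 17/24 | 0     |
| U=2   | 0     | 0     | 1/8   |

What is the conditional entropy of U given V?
Marginal P(V) (column sums):
  P(V=0) = 1/6 + 0 + 0 = 1/6
  P(V=1) = 0 + 17/24 + 0 = 17/24
  P(V=2) = 0 + 0 + 1/8 = 1/8

H(U|V) = -Σ P(U,V)·log₂ P(U|V), where P(U|V) = P(U,V) / P(V)
  (cells with P(U,V) = 0 contribute 0)
  (U=0,V=0): P(U|V) = (1/6)/(1/6) = 1;  -(1/6)·log₂(1) = 0.0000
  (U=1,V=1): P(U|V) = (17/24)/(17/24) = 1;  -(17/24)·log₂(1) = 0.0000
  (U=2,V=2): P(U|V) = (1/8)/(1/8) = 1;  -(1/8)·log₂(1) = 0.0000
H(U|V) = 0.0000 + 0.0000 + 0.0000
  = 0.0000 bits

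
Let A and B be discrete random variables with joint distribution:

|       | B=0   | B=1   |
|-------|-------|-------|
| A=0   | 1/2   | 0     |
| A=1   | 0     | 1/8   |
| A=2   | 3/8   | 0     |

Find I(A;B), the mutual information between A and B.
Marginal P(A) (row sums):
  P(A=0) = 1/2 + 0 = 1/2
  P(A=1) = 0 + 1/8 = 1/8
  P(A=2) = 3/8 + 0 = 3/8
Marginal P(B) (column sums):
  P(B=0) = 1/2 + 0 + 3/8 = 7/8
  P(B=1) = 0 + 1/8 + 0 = 1/8

H(A) = -[(1/2)·log₂(1/2) + (1/8)·log₂(1/8) + (3/8)·log₂(3/8)]
  = 0.5000 + 0.3750 + 0.5306
  = 1.4056 bits
H(B) = -[(7/8)·log₂(7/8) + (1/8)·log₂(1/8)]
  = 0.1686 + 0.3750
  = 0.5436 bits
H(A,B) = -[(1/2)·log₂(1/2) + (1/8)·log₂(1/8) + (3/8)·log₂(3/8)]
  = 0.5000 + 0.3750 + 0.5306
  = 1.4056 bits

I(A;B) = H(A) + H(B) - H(A,B)
  = 1.4056 + 0.5436 - 1.4056
  = 0.5436 bits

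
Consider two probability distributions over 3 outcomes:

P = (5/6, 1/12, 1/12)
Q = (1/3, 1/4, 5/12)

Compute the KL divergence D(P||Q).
D(P||Q) = Σ P(i) log₂(P(i)/Q(i))
  i=0: (5/6) × log₂((5/6)/(1/3)) = (5/6) × log₂(5/2) = 1.1016
  i=1: (1/12) × log₂((1/12)/(1/4)) = (1/12) × log₂(1/3) = -0.1321
  i=2: (1/12) × log₂((1/12)/(5/12)) = (1/12) × log₂(1/5) = -0.1935
D(P||Q) = 1.1016 - 0.1321 - 0.1935
  = 0.7760 bits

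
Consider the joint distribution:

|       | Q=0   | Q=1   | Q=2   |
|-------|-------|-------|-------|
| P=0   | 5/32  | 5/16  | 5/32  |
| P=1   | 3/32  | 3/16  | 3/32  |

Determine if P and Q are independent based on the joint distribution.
Marginal P(P) (row sums):
  P(P=0) = 5/32 + 5/16 + 5/32 = 5/8
  P(P=1) = 3/32 + 3/16 + 3/32 = 3/8
Marginal P(Q) (column sums):
  P(Q=0) = 5/32 + 3/32 = 1/4
  P(Q=1) = 5/16 + 3/16 = 1/2
  P(Q=2) = 5/32 + 3/32 = 1/4

P and Q are independent iff P(P=i,Q=j) = P(P=i)·P(Q=j) for every cell.
  P(P=0)·P(Q=0) = 5/8 × 1/4 = 5/32 = P(P=0,Q=0) ✓
  P(P=0)·P(Q=1) = 5/8 × 1/2 = 5/16 = P(P=0,Q=1) ✓
  P(P=0)·P(Q=2) = 5/8 × 1/4 = 5/32 = P(P=0,Q=2) ✓
  P(P=1)·P(Q=0) = 3/8 × 1/4 = 3/32 = P(P=1,Q=0) ✓
  P(P=1)·P(Q=1) = 3/8 × 1/2 = 3/16 = P(P=1,Q=1) ✓
  P(P=1)·P(Q=2) = 3/8 × 1/4 = 3/32 = P(P=1,Q=2) ✓

Yes, P and Q are independent: every cell factors, so I(P;Q) = 0 bits.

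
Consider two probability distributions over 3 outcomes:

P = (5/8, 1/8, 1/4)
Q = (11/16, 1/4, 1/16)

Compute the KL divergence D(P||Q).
D(P||Q) = Σ P(i) log₂(P(i)/Q(i))
  i=0: (5/8) × log₂((5/8)/(11/16)) = (5/8) × log₂(10/11) = -0.0859
  i=1: (1/8) × log₂((1/8)/(1/4)) = (1/8) × log₂(1/2) = -0.1250
  i=2: (1/4) × log₂((1/4)/(1/16)) = (1/4) × log₂(4) = 0.5000
D(P||Q) = -0.0859 - 0.1250 + 0.5000
  = 0.2891 bits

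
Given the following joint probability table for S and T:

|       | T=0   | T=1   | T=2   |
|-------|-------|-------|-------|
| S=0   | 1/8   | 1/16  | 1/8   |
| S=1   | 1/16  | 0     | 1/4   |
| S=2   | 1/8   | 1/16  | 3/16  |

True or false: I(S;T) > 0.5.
Marginal P(S) (row sums):
  P(S=0) = 1/8 + 1/16 + 1/8 = 5/16
  P(S=1) = 1/16 + 0 + 1/4 = 5/16
  P(S=2) = 1/8 + 1/16 + 3/16 = 3/8
Marginal P(T) (column sums):
  P(T=0) = 1/8 + 1/16 + 1/8 = 5/16
  P(T=1) = 1/16 + 0 + 1/16 = 1/8
  P(T=2) = 1/8 + 1/4 + 3/16 = 9/16

H(S) = -[(5/16)·log₂(5/16) + (5/16)·log₂(5/16) + (3/8)·log₂(3/8)]
  = 0.5244 + 0.5244 + 0.5306
  = 1.5794 bits
H(T) = -[(5/16)·log₂(5/16) + (1/8)·log₂(1/8) + (9/16)·log₂(9/16)]
  = 0.5244 + 0.3750 + 0.4669
  = 1.3663 bits
H(S,T) = -[(1/8)·log₂(1/8) + (1/16)·log₂(1/16) + (1/8)·log₂(1/8) + (1/16)·log₂(1/16) + (1/4)·log₂(1/4) + (1/8)·log₂(1/8) + (1/16)·log₂(1/16) + (3/16)·log₂(3/16)]
  = 0.3750 + 0.2500 + 0.3750 + 0.2500 + 0.5000 + 0.3750 + 0.2500 + 0.4528
  = 2.8278 bits

I(S;T) = H(S) + H(T) - H(S,T)
  = 1.5794 + 1.3663 - 2.8278
  = 0.1179 bits

False. I(S;T) = 0.1179 bits, which is ≤ 0.5 bits.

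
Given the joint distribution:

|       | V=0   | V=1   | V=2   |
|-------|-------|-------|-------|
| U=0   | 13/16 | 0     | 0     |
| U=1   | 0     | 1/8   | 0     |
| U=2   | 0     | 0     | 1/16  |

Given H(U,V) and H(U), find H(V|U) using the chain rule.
From the chain rule: H(U,V) = H(U) + H(V|U)
Therefore: H(V|U) = H(U,V) - H(U)

H(U,V) = -[(13/16)·log₂(13/16) + (1/8)·log₂(1/8) + (1/16)·log₂(1/16)]
  = 0.2434 + 0.3750 + 0.2500
  = 0.8684 bits
Marginal P(U) (row sums):
  P(U=0) = 13/16 + 0 + 0 = 13/16
  P(U=1) = 0 + 1/8 + 0 = 1/8
  P(U=2) = 0 + 0 + 1/16 = 1/16
H(U) = -[(13/16)·log₂(13/16) + (1/8)·log₂(1/8) + (1/16)·log₂(1/16)]
  = 0.2434 + 0.3750 + 0.2500
  = 0.8684 bits

H(V|U) = 0.8684 - 0.8684 = 0.0000 bits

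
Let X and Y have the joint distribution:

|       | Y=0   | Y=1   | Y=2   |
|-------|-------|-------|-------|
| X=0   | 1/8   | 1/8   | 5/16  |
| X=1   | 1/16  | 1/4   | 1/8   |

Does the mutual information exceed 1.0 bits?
Marginal P(X) (row sums):
  P(X=0) = 1/8 + 1/8 + 5/16 = 9/16
  P(X=1) = 1/16 + 1/4 + 1/8 = 7/16
Marginal P(Y) (column sums):
  P(Y=0) = 1/8 + 1/16 = 3/16
  P(Y=1) = 1/8 + 1/4 = 3/8
  P(Y=2) = 5/16 + 1/8 = 7/16

H(X) = -[(9/16)·log₂(9/16) + (7/16)·log₂(7/16)]
  = 0.4669 + 0.5218
  = 0.9887 bits
H(Y) = -[(3/16)·log₂(3/16) + (3/8)·log₂(3/8) + (7/16)·log₂(7/16)]
  = 0.4528 + 0.5306 + 0.5218
  = 1.5052 bits
H(X,Y) = -[(1/8)·log₂(1/8) + (1/8)·log₂(1/8) + (5/16)·log₂(5/16) + (1/16)·log₂(1/16) + (1/4)·log₂(1/4) + (1/8)·log₂(1/8)]
  = 0.3750 + 0.3750 + 0.5244 + 0.2500 + 0.5000 + 0.3750
  = 2.3994 bits

I(X;Y) = H(X) + H(Y) - H(X,Y)
  = 0.9887 + 1.5052 - 2.3994
  = 0.0945 bits

No. I(X;Y) = 0.0945 bits, which is ≤ 1.0 bits.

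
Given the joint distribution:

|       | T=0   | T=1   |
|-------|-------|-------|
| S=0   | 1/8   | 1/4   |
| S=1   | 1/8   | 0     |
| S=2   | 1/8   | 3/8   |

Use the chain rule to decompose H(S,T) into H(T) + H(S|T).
By the chain rule: H(S,T) = H(T) + H(S|T)

Marginal P(T) (column sums):
  P(T=0) = 1/8 + 1/8 + 1/8 = 3/8
  P(T=1) = 1/4 + 0 + 3/8 = 5/8
H(T) = -[(3/8)·log₂(3/8) + (5/8)·log₂(5/8)]
  = 0.5306 + 0.4238
  = 0.9544 bits
H(S|T) = -Σ P(S,T)·log₂ P(S|T), where P(S|T) = P(S,T) / P(T)
  (cells with P(S,T) = 0 contribute 0)
  (S=0,T=0): P(S|T) = (1/8)/(3/8) = 1/3;  -(1/8)·log₂(1/3) = 0.1981
  (S=0,T=1): P(S|T) = (1/4)/(5/8) = 2/5;  -(1/4)·log₂(2/5) = 0.3305
  (S=1,T=0): P(S|T) = (1/8)/(3/8) = 1/3;  -(1/8)·log₂(1/3) = 0.1981
  (S=2,T=0): P(S|T) = (1/8)/(3/8) = 1/3;  -(1/8)·log₂(1/3) = 0.1981
  (S=2,T=1): P(S|T) = (3/8)/(5/8) = 3/5;  -(3/8)·log₂(3/5) = 0.2764
H(S|T) = 0.1981 + 0.3305 + 0.1981 + 0.1981 + 0.2764
  = 1.2012 bits

H(S,T) = H(T) + H(S|T) = 0.9544 + 1.2012 = 2.1556 bits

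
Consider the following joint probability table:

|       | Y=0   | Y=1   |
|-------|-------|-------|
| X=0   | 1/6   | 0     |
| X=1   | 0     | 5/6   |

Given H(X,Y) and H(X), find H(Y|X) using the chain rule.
From the chain rule: H(X,Y) = H(X) + H(Y|X)
Therefore: H(Y|X) = H(X,Y) - H(X)

H(X,Y) = -[(1/6)·log₂(1/6) + (5/6)·log₂(5/6)]
  = 0.4308 + 0.2192
  = 0.6500 bits
Marginal P(X) (row sums):
  P(X=0) = 1/6 + 0 = 1/6
  P(X=1) = 0 + 5/6 = 5/6
H(X) = -[(1/6)·log₂(1/6) + (5/6)·log₂(5/6)]
  = 0.4308 + 0.2192
  = 0.6500 bits

H(Y|X) = 0.6500 - 0.6500 = 0.0000 bits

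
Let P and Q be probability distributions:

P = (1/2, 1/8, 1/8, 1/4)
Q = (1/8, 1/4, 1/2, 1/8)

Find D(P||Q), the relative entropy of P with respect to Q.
D(P||Q) = Σ P(i) log₂(P(i)/Q(i))
  i=0: (1/2) × log₂((1/2)/(1/8)) = (1/2) × log₂(4) = 1.0000
  i=1: (1/8) × log₂((1/8)/(1/4)) = (1/8) × log₂(1/2) = -0.1250
  i=2: (1/8) × log₂((1/8)/(1/2)) = (1/8) × log₂(1/4) = -0.2500
  i=3: (1/4) × log₂((1/4)/(1/8)) = (1/4) × log₂(2) = 0.2500
D(P||Q) = 1.0000 - 0.1250 - 0.2500 + 0.2500
  = 0.8750 bits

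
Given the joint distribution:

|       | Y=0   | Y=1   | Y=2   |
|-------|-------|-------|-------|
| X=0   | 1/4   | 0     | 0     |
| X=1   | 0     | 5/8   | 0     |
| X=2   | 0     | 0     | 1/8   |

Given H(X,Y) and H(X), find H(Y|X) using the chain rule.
From the chain rule: H(X,Y) = H(X) + H(Y|X)
Therefore: H(Y|X) = H(X,Y) - H(X)

H(X,Y) = -[(1/4)·log₂(1/4) + (5/8)·log₂(5/8) + (1/8)·log₂(1/8)]
  = 0.5000 + 0.4238 + 0.3750
  = 1.2988 bits
Marginal P(X) (row sums):
  P(X=0) = 1/4 + 0 + 0 = 1/4
  P(X=1) = 0 + 5/8 + 0 = 5/8
  P(X=2) = 0 + 0 + 1/8 = 1/8
H(X) = -[(1/4)·log₂(1/4) + (5/8)·log₂(5/8) + (1/8)·log₂(1/8)]
  = 0.5000 + 0.4238 + 0.3750
  = 1.2988 bits

H(Y|X) = 1.2988 - 1.2988 = 0.0000 bits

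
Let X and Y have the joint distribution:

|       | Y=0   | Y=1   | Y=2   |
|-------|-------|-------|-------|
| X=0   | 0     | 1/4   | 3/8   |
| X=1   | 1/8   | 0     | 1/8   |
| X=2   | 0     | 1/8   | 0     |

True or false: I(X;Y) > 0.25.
Marginal P(X) (row sums):
  P(X=0) = 0 + 1/4 + 3/8 = 5/8
  P(X=1) = 1/8 + 0 + 1/8 = 1/4
  P(X=2) = 0 + 1/8 + 0 = 1/8
Marginal P(Y) (column sums):
  P(Y=0) = 0 + 1/8 + 0 = 1/8
  P(Y=1) = 1/4 + 0 + 1/8 = 3/8
  P(Y=2) = 3/8 + 1/8 + 0 = 1/2

H(X) = -[(5/8)·log₂(5/8) + (1/4)·log₂(1/4) + (1/8)·log₂(1/8)]
  = 0.4238 + 0.5000 + 0.3750
  = 1.2988 bits
H(Y) = -[(1/8)·log₂(1/8) + (3/8)·log₂(3/8) + (1/2)·log₂(1/2)]
  = 0.3750 + 0.5306 + 0.5000
  = 1.4056 bits
H(X,Y) = -[(1/4)·log₂(1/4) + (3/8)·log₂(3/8) + (1/8)·log₂(1/8) + (1/8)·log₂(1/8) + (1/8)·log₂(1/8)]
  = 0.5000 + 0.5306 + 0.3750 + 0.3750 + 0.3750
  = 2.1556 bits

I(X;Y) = H(X) + H(Y) - H(X,Y)
  = 1.2988 + 1.4056 - 2.1556
  = 0.5488 bits

True. I(X;Y) = 0.5488 bits, which is > 0.25 bits.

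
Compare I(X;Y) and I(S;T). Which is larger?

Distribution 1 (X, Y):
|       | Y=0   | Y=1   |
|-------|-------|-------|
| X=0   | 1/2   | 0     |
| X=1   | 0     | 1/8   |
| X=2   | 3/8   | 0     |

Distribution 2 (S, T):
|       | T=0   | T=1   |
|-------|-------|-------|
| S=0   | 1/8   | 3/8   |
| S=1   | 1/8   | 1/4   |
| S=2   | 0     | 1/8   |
Distribution 1 (X, Y):
Marginal P(X) (row sums):
  P(X=0) = 1/2 + 0 = 1/2
  P(X=1) = 0 + 1/8 = 1/8
  P(X=2) = 3/8 + 0 = 3/8
Marginal P(Y) (column sums):
  P(Y=0) = 1/2 + 0 + 3/8 = 7/8
  P(Y=1) = 0 + 1/8 + 0 = 1/8

H(X) = -[(1/2)·log₂(1/2) + (1/8)·log₂(1/8) + (3/8)·log₂(3/8)]
  = 0.5000 + 0.3750 + 0.5306
  = 1.4056 bits
H(Y) = -[(7/8)·log₂(7/8) + (1/8)·log₂(1/8)]
  = 0.1686 + 0.3750
  = 0.5436 bits
H(X,Y) = -[(1/2)·log₂(1/2) + (1/8)·log₂(1/8) + (3/8)·log₂(3/8)]
  = 0.5000 + 0.3750 + 0.5306
  = 1.4056 bits

I(X;Y) = H(X) + H(Y) - H(X,Y)
  = 1.4056 + 0.5436 - 1.4056
  = 0.5436 bits

Distribution 2 (S, T):
Marginal P(S) (row sums):
  P(S=0) = 1/8 + 3/8 = 1/2
  P(S=1) = 1/8 + 1/4 = 3/8
  P(S=2) = 0 + 1/8 = 1/8
Marginal P(T) (column sums):
  P(T=0) = 1/8 + 1/8 + 0 = 1/4
  P(T=1) = 3/8 + 1/4 + 1/8 = 3/4

H(S) = -[(1/2)·log₂(1/2) + (3/8)·log₂(3/8) + (1/8)·log₂(1/8)]
  = 0.5000 + 0.5306 + 0.3750
  = 1.4056 bits
H(T) = -[(1/4)·log₂(1/4) + (3/4)·log₂(3/4)]
  = 0.5000 + 0.3113
  = 0.8113 bits
H(S,T) = -[(1/8)·log₂(1/8) + (3/8)·log₂(3/8) + (1/8)·log₂(1/8) + (1/4)·log₂(1/4) + (1/8)·log₂(1/8)]
  = 0.3750 + 0.5306 + 0.3750 + 0.5000 + 0.3750
  = 2.1556 bits

I(S;T) = H(S) + H(T) - H(S,T)
  = 1.4056 + 0.8113 - 2.1556
  = 0.0613 bits

I(X;Y) = 0.5436 bits > I(S;T) = 0.0613 bits, so (X, Y) has the higher mutual information (stronger dependence).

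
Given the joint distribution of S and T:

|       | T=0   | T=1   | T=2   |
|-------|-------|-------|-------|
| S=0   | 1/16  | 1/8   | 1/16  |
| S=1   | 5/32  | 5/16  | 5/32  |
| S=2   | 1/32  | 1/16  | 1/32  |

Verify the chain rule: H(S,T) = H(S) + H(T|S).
Left side:
H(S,T) = -[(1/16)·log₂(1/16) + (1/8)·log₂(1/8) + (1/16)·log₂(1/16) + (5/32)·log₂(5/32) + (5/16)·log₂(5/16) + (5/32)·log₂(5/32) + (1/32)·log₂(1/32) + (1/16)·log₂(1/16) + (1/32)·log₂(1/32)]
  = 0.2500 + 0.3750 + 0.2500 + 0.4184 + 0.5244 + 0.4184 + 0.1563 + 0.2500 + 0.1563
  = 2.7988 bits

Right side:
Marginal P(S) (row sums):
  P(S=0) = 1/16 + 1/8 + 1/16 = 1/4
  P(S=1) = 5/32 + 5/16 + 5/32 = 5/8
  P(S=2) = 1/32 + 1/16 + 1/32 = 1/8
H(S) = -[(1/4)·log₂(1/4) + (5/8)·log₂(5/8) + (1/8)·log₂(1/8)]
  = 0.5000 + 0.4238 + 0.3750
  = 1.2988 bits
H(T|S) = -Σ P(S,T)·log₂ P(T|S), where P(T|S) = P(S,T) / P(S)
  (S=0,T=0): P(T|S) = (1/16)/(1/4) = 1/4;  -(1/16)·log₂(1/4) = 0.1250
  (S=0,T=1): P(T|S) = (1/8)/(1/4) = 1/2;  -(1/8)·log₂(1/2) = 0.1250
  (S=0,T=2): P(T|S) = (1/16)/(1/4) = 1/4;  -(1/16)·log₂(1/4) = 0.1250
  (S=1,T=0): P(T|S) = (5/32)/(5/8) = 1/4;  -(5/32)·log₂(1/4) = 0.3125
  (S=1,T=1): P(T|S) = (5/16)/(5/8) = 1/2;  -(5/16)·log₂(1/2) = 0.3125
  (S=1,T=2): P(T|S) = (5/32)/(5/8) = 1/4;  -(5/32)·log₂(1/4) = 0.3125
  (S=2,T=0): P(T|S) = (1/32)/(1/8) = 1/4;  -(1/32)·log₂(1/4) = 0.0625
  (S=2,T=1): P(T|S) = (1/16)/(1/8) = 1/2;  -(1/16)·log₂(1/2) = 0.0625
  (S=2,T=2): P(T|S) = (1/32)/(1/8) = 1/4;  -(1/32)·log₂(1/4) = 0.0625
H(T|S) = 0.1250 + 0.1250 + 0.1250 + 0.3125 + 0.3125 + 0.3125 + 0.0625 + 0.0625 + 0.0625
  = 1.5000 bits
H(S) + H(T|S) = 1.2988 + 1.5000 = 2.7988 bits

Both sides equal 2.7988 bits, so the chain rule holds ✓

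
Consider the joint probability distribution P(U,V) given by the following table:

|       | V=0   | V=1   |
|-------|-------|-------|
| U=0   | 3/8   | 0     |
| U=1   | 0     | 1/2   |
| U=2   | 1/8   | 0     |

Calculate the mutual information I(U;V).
Marginal P(U) (row sums):
  P(U=0) = 3/8 + 0 = 3/8
  P(U=1) = 0 + 1/2 = 1/2
  P(U=2) = 1/8 + 0 = 1/8
Marginal P(V) (column sums):
  P(V=0) = 3/8 + 0 + 1/8 = 1/2
  P(V=1) = 0 + 1/2 + 0 = 1/2

H(U) = -[(3/8)·log₂(3/8) + (1/2)·log₂(1/2) + (1/8)·log₂(1/8)]
  = 0.5306 + 0.5000 + 0.3750
  = 1.4056 bits
H(V) = -[(1/2)·log₂(1/2) + (1/2)·log₂(1/2)]
  = 0.5000 + 0.5000
  = 1.0000 bits
H(U,V) = -[(3/8)·log₂(3/8) + (1/2)·log₂(1/2) + (1/8)·log₂(1/8)]
  = 0.5306 + 0.5000 + 0.3750
  = 1.4056 bits

I(U;V) = H(U) + H(V) - H(U,V)
  = 1.4056 + 1.0000 - 1.4056
  = 1.0000 bits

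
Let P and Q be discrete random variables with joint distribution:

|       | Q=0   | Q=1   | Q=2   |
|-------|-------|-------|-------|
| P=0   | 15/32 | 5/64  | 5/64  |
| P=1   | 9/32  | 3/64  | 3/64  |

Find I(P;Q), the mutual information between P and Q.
Marginal P(P) (row sums):
  P(P=0) = 15/32 + 5/64 + 5/64 = 5/8
  P(P=1) = 9/32 + 3/64 + 3/64 = 3/8
Marginal P(Q) (column sums):
  P(Q=0) = 15/32 + 9/32 = 3/4
  P(Q=1) = 5/64 + 3/64 = 1/8
  P(Q=2) = 5/64 + 3/64 = 1/8

H(P) = -[(5/8)·log₂(5/8) + (3/8)·log₂(3/8)]
  = 0.4238 + 0.5306
  = 0.9544 bits
H(Q) = -[(3/4)·log₂(3/4) + (1/8)·log₂(1/8) + (1/8)·log₂(1/8)]
  = 0.3113 + 0.3750 + 0.3750
  = 1.0613 bits
H(P,Q) = -[(15/32)·log₂(15/32) + (5/64)·log₂(5/64) + (5/64)·log₂(5/64) + (9/32)·log₂(9/32) + (3/64)·log₂(3/64) + (3/64)·log₂(3/64)]
  = 0.5124 + 0.2873 + 0.2873 + 0.5147 + 0.2070 + 0.2070
  = 2.0157 bits

I(P;Q) = H(P) + H(Q) - H(P,Q)
  = 0.9544 + 1.0613 - 2.0157
  = 0.0000 bits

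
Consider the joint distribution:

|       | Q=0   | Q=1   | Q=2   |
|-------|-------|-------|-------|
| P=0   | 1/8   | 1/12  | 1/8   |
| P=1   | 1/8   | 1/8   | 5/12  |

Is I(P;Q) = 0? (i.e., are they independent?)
Marginal P(P) (row sums):
  P(P=0) = 1/8 + 1/12 + 1/8 = 1/3
  P(P=1) = 1/8 + 1/8 + 5/12 = 2/3
Marginal P(Q) (column sums):
  P(Q=0) = 1/8 + 1/8 = 1/4
  P(Q=1) = 1/12 + 1/8 = 5/24
  P(Q=2) = 1/8 + 5/12 = 13/24

P and Q are independent iff P(P=i,Q=j) = P(P=i)·P(Q=j) for every cell.
  P(P=0)·P(Q=0) = 1/3 × 1/4 = 1/12, but P(P=0,Q=0) = 1/8 ✗

No, P and Q are not independent. Quantitatively, I(P;Q) > 0:

H(P) = -[(1/3)·log₂(1/3) + (2/3)·log₂(2/3)]
  = 0.5283 + 0.3900
  = 0.9183 bits
H(Q) = -[(1/4)·log₂(1/4) + (5/24)·log₂(5/24) + (13/24)·log₂(13/24)]
  = 0.5000 + 0.4715 + 0.4791
  = 1.4506 bits
H(P,Q) = -[(1/8)·log₂(1/8) + (1/12)·log₂(1/12) + (1/8)·log₂(1/8) + (1/8)·log₂(1/8) + (1/8)·log₂(1/8) + (5/12)·log₂(5/12)]
  = 0.3750 + 0.2987 + 0.3750 + 0.3750 + 0.3750 + 0.5263
  = 2.3250 bits
I(P;Q) = H(P) + H(Q) - H(P,Q) = 0.9183 + 1.4506 - 2.3250 = 0.0439 bits > 0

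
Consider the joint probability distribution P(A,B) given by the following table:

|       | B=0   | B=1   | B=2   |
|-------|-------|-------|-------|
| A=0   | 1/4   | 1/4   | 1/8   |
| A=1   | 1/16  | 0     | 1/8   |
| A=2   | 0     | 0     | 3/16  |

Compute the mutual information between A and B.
Marginal P(A) (row sums):
  P(A=0) = 1/4 + 1/4 + 1/8 = 5/8
  P(A=1) = 1/16 + 0 + 1/8 = 3/16
  P(A=2) = 0 + 0 + 3/16 = 3/16
Marginal P(B) (column sums):
  P(B=0) = 1/4 + 1/16 + 0 = 5/16
  P(B=1) = 1/4 + 0 + 0 = 1/4
  P(B=2) = 1/8 + 1/8 + 3/16 = 7/16

H(A) = -[(5/8)·log₂(5/8) + (3/16)·log₂(3/16) + (3/16)·log₂(3/16)]
  = 0.4238 + 0.4528 + 0.4528
  = 1.3294 bits
H(B) = -[(5/16)·log₂(5/16) + (1/4)·log₂(1/4) + (7/16)·log₂(7/16)]
  = 0.5244 + 0.5000 + 0.5218
  = 1.5462 bits
H(A,B) = -[(1/4)·log₂(1/4) + (1/4)·log₂(1/4) + (1/8)·log₂(1/8) + (1/16)·log₂(1/16) + (1/8)·log₂(1/8) + (3/16)·log₂(3/16)]
  = 0.5000 + 0.5000 + 0.3750 + 0.2500 + 0.3750 + 0.4528
  = 2.4528 bits

I(A;B) = H(A) + H(B) - H(A,B)
  = 1.3294 + 1.5462 - 2.4528
  = 0.4228 bits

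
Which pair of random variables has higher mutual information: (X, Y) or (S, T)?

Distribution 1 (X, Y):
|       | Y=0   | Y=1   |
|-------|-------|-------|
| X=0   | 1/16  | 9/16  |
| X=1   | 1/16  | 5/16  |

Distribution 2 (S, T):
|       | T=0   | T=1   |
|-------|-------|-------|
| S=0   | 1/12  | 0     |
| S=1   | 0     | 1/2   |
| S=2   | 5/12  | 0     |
Distribution 1 (X, Y):
Marginal P(X) (row sums):
  P(X=0) = 1/16 + 9/16 = 5/8
  P(X=1) = 1/16 + 5/16 = 3/8
Marginal P(Y) (column sums):
  P(Y=0) = 1/16 + 1/16 = 1/8
  P(Y=1) = 9/16 + 5/16 = 7/8

H(X) = -[(5/8)·log₂(5/8) + (3/8)·log₂(3/8)]
  = 0.4238 + 0.5306
  = 0.9544 bits
H(Y) = -[(1/8)·log₂(1/8) + (7/8)·log₂(7/8)]
  = 0.3750 + 0.1686
  = 0.5436 bits
H(X,Y) = -[(1/16)·log₂(1/16) + (9/16)·log₂(9/16) + (1/16)·log₂(1/16) + (5/16)·log₂(5/16)]
  = 0.2500 + 0.4669 + 0.2500 + 0.5244
  = 1.4913 bits

I(X;Y) = H(X) + H(Y) - H(X,Y)
  = 0.9544 + 0.5436 - 1.4913
  = 0.0067 bits

Distribution 2 (S, T):
Marginal P(S) (row sums):
  P(S=0) = 1/12 + 0 = 1/12
  P(S=1) = 0 + 1/2 = 1/2
  P(S=2) = 5/12 + 0 = 5/12
Marginal P(T) (column sums):
  P(T=0) = 1/12 + 0 + 5/12 = 1/2
  P(T=1) = 0 + 1/2 + 0 = 1/2

H(S) = -[(1/12)·log₂(1/12) + (1/2)·log₂(1/2) + (5/12)·log₂(5/12)]
  = 0.2987 + 0.5000 + 0.5263
  = 1.3250 bits
H(T) = -[(1/2)·log₂(1/2) + (1/2)·log₂(1/2)]
  = 0.5000 + 0.5000
  = 1.0000 bits
H(S,T) = -[(1/12)·log₂(1/12) + (1/2)·log₂(1/2) + (5/12)·log₂(5/12)]
  = 0.2987 + 0.5000 + 0.5263
  = 1.3250 bits

I(S;T) = H(S) + H(T) - H(S,T)
  = 1.3250 + 1.0000 - 1.3250
  = 1.0000 bits

I(S;T) = 1.0000 bits > I(X;Y) = 0.0067 bits, so (S, T) has the higher mutual information (stronger dependence).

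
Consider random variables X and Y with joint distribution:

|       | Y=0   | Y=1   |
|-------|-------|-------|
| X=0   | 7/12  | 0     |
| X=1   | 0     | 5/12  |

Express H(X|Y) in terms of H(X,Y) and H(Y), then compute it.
H(X|Y) = H(X,Y) - H(Y)

Marginal P(Y) (column sums):
  P(Y=0) = 7/12 + 0 = 7/12
  P(Y=1) = 0 + 5/12 = 5/12

H(X,Y) = -[(7/12)·log₂(7/12) + (5/12)·log₂(5/12)]
  = 0.4536 + 0.5263
  = 0.9799 bits
H(Y) = -[(7/12)·log₂(7/12) + (5/12)·log₂(5/12)]
  = 0.4536 + 0.5263
  = 0.9799 bits

H(X|Y) = 0.9799 - 0.9799 = 0.0000 bits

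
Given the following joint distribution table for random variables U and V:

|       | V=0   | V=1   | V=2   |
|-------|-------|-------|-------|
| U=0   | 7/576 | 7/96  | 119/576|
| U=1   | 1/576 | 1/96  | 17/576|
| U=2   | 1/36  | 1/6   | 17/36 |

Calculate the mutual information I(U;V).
Marginal P(U) (row sums):
  P(U=0) = 7/576 + 7/96 + 119/576 = 7/24
  P(U=1) = 1/576 + 1/96 + 17/576 = 1/24
  P(U=2) = 1/36 + 1/6 + 17/36 = 2/3
Marginal P(V) (column sums):
  P(V=0) = 7/576 + 1/576 + 1/36 = 1/24
  P(V=1) = 7/96 + 1/96 + 1/6 = 1/4
  P(V=2) = 119/576 + 17/576 + 17/36 = 17/24

H(U) = -[(7/24)·log₂(7/24) + (1/24)·log₂(1/24) + (2/3)·log₂(2/3)]
  = 0.5185 + 0.1910 + 0.3900
  = 1.0995 bits
H(V) = -[(1/24)·log₂(1/24) + (1/4)·log₂(1/4) + (17/24)·log₂(17/24)]
  = 0.1910 + 0.5000 + 0.3524
  = 1.0434 bits
H(U,V) = -[(7/576)·log₂(7/576) + (7/96)·log₂(7/96) + (119/576)·log₂(119/576) + (1/576)·log₂(1/576) + (1/96)·log₂(1/96) + (17/576)·log₂(17/576) + (1/36)·log₂(1/36) + (1/6)·log₂(1/6) + (17/36)·log₂(17/36)]
  = 0.0773 + 0.2755 + 0.4700 + 0.0159 + 0.0686 + 0.1500 + 0.1436 + 0.4308 + 0.5112
  = 2.1429 bits

I(U;V) = H(U) + H(V) - H(U,V)
  = 1.0995 + 1.0434 - 2.1429
  = 0.0000 bits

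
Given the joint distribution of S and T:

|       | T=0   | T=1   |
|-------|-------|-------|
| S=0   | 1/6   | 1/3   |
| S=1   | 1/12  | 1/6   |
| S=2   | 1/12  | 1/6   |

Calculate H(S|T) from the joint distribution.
Marginal P(T) (column sums):
  P(T=0) = 1/6 + 1/12 + 1/12 = 1/3
  P(T=1) = 1/3 + 1/6 + 1/6 = 2/3

H(S|T) = -Σ P(S,T)·log₂ P(S|T), where P(S|T) = P(S,T) / P(T)
  (S=0,T=0): P(S|T) = (1/6)/(1/3) = 1/2;  -(1/6)·log₂(1/2) = 0.1667
  (S=0,T=1): P(S|T) = (1/3)/(2/3) = 1/2;  -(1/3)·log₂(1/2) = 0.3333
  (S=1,T=0): P(S|T) = (1/12)/(1/3) = 1/4;  -(1/12)·log₂(1/4) = 0.1667
  (S=1,T=1): P(S|T) = (1/6)/(2/3) = 1/4;  -(1/6)·log₂(1/4) = 0.3333
  (S=2,T=0): P(S|T) = (1/12)/(1/3) = 1/4;  -(1/12)·log₂(1/4) = 0.1667
  (S=2,T=1): P(S|T) = (1/6)/(2/3) = 1/4;  -(1/6)·log₂(1/4) = 0.3333
H(S|T) = 0.1667 + 0.3333 + 0.1667 + 0.3333 + 0.1667 + 0.3333
  = 1.5000 bits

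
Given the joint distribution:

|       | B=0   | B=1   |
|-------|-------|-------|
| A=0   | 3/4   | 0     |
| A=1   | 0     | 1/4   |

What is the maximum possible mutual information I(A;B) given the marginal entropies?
The upper bound on mutual information is I(A;B) ≤ min(H(A), H(B)).

Marginal P(A) (row sums):
  P(A=0) = 3/4 + 0 = 3/4
  P(A=1) = 0 + 1/4 = 1/4
Marginal P(B) (column sums):
  P(B=0) = 3/4 + 0 = 3/4
  P(B=1) = 0 + 1/4 = 1/4

H(A) = -[(3/4)·log₂(3/4) + (1/4)·log₂(1/4)]
  = 0.3113 + 0.5000
  = 0.8113 bits
H(B) = -[(3/4)·log₂(3/4) + (1/4)·log₂(1/4)]
  = 0.3113 + 0.5000
  = 0.8113 bits

Maximum possible I(A;B) = min(0.8113, 0.8113) = 0.8113 bits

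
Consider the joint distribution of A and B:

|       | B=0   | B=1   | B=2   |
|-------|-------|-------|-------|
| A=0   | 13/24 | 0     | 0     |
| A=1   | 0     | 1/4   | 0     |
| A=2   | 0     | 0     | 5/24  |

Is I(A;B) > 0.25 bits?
Marginal P(A) (row sums):
  P(A=0) = 13/24 + 0 + 0 = 13/24
  P(A=1) = 0 + 1/4 + 0 = 1/4
  P(A=2) = 0 + 0 + 5/24 = 5/24
Marginal P(B) (column sums):
  P(B=0) = 13/24 + 0 + 0 = 13/24
  P(B=1) = 0 + 1/4 + 0 = 1/4
  P(B=2) = 0 + 0 + 5/24 = 5/24

H(A) = -[(13/24)·log₂(13/24) + (1/4)·log₂(1/4) + (5/24)·log₂(5/24)]
  = 0.4791 + 0.5000 + 0.4715
  = 1.4506 bits
H(B) = -[(13/24)·log₂(13/24) + (1/4)·log₂(1/4) + (5/24)·log₂(5/24)]
  = 0.4791 + 0.5000 + 0.4715
  = 1.4506 bits
H(A,B) = -[(13/24)·log₂(13/24) + (1/4)·log₂(1/4) + (5/24)·log₂(5/24)]
  = 0.4791 + 0.5000 + 0.4715
  = 1.4506 bits

I(A;B) = H(A) + H(B) - H(A,B)
  = 1.4506 + 1.4506 - 1.4506
  = 1.4506 bits

Yes. I(A;B) = 1.4506 bits, which is > 0.25 bits.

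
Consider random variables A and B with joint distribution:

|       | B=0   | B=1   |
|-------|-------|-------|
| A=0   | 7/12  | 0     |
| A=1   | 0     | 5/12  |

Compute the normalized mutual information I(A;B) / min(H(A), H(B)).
Marginal P(A) (row sums):
  P(A=0) = 7/12 + 0 = 7/12
  P(A=1) = 0 + 5/12 = 5/12
Marginal P(B) (column sums):
  P(B=0) = 7/12 + 0 = 7/12
  P(B=1) = 0 + 5/12 = 5/12

H(A) = -[(7/12)·log₂(7/12) + (5/12)·log₂(5/12)]
  = 0.4536 + 0.5263
  = 0.9799 bits
H(B) = -[(7/12)·log₂(7/12) + (5/12)·log₂(5/12)]
  = 0.4536 + 0.5263
  = 0.9799 bits
H(A,B) = -[(7/12)·log₂(7/12) + (5/12)·log₂(5/12)]
  = 0.4536 + 0.5263
  = 0.9799 bits

I(A;B) = H(A) + H(B) - H(A,B)
  = 0.9799 + 0.9799 - 0.9799
  = 0.9799 bits

min(H(A), H(B)) = min(0.9799, 0.9799) = 0.9799 bits
Normalized MI = 0.9799 / 0.9799 = 1.0000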